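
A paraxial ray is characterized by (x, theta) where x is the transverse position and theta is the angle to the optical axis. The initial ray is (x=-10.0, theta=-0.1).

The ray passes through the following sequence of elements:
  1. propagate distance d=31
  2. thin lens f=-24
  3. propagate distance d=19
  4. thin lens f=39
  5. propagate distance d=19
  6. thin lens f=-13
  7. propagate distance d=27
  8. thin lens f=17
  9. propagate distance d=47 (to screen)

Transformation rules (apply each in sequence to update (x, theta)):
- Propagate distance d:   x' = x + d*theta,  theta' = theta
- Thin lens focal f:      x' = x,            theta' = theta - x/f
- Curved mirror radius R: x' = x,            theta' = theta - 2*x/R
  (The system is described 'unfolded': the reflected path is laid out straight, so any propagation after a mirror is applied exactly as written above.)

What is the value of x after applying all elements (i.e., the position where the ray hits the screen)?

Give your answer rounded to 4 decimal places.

Initial: x=-10.0000 theta=-0.1000
After 1 (propagate distance d=31): x=-13.1000 theta=-0.1000
After 2 (thin lens f=-24): x=-13.1000 theta=-31/48 (≈-0.6458)
After 3 (propagate distance d=19): x=-6089/240 (≈-25.3708) theta=-31/48 (≈-0.6458)
After 4 (thin lens f=39): x=-6089/240 (≈-25.3708) theta=11/2340 (≈0.0047)
After 5 (propagate distance d=19): x=-47327/1872 (≈-25.2815) theta=11/2340 (≈0.0047)
After 6 (thin lens f=-13): x=-47327/1872 (≈-25.2815) theta=-236063/121680 (≈-1.9400)
After 7 (propagate distance d=27): x=-2362489/30420 (≈-77.6624) theta=-236063/121680 (≈-1.9400)
After 8 (thin lens f=17): x=-2362489/30420 (≈-77.6624) theta=362459/137904 (≈2.6283)
After 9 (propagate distance d=47 (to screen)): x=94884343/2068560 (≈45.8698) theta=362459/137904 (≈2.6283)
Rounded to 4 decimal places: x = 45.8698

Answer: 45.8698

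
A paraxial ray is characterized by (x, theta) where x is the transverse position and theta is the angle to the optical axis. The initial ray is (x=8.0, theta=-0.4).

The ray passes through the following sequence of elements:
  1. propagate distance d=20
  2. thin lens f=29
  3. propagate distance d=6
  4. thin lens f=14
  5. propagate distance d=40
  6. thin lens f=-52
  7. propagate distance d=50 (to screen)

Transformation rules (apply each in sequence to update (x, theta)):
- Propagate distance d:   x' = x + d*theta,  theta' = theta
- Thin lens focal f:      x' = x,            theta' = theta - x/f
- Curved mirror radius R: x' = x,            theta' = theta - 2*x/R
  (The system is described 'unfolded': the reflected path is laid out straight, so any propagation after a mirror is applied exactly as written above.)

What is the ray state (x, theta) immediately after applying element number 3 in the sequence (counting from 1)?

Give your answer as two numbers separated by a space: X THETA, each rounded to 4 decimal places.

Answer: -2.4000 -0.4000

Derivation:
Initial: x=8.0000 theta=-0.4000
After 1 (propagate distance d=20): x=0.0000 theta=-0.4000
After 2 (thin lens f=29): x=0.0000 theta=-0.4000
After 3 (propagate distance d=6): x=-2.4000 theta=-0.4000
Rounded to 4 decimal places: x = -2.4000, theta = -0.4000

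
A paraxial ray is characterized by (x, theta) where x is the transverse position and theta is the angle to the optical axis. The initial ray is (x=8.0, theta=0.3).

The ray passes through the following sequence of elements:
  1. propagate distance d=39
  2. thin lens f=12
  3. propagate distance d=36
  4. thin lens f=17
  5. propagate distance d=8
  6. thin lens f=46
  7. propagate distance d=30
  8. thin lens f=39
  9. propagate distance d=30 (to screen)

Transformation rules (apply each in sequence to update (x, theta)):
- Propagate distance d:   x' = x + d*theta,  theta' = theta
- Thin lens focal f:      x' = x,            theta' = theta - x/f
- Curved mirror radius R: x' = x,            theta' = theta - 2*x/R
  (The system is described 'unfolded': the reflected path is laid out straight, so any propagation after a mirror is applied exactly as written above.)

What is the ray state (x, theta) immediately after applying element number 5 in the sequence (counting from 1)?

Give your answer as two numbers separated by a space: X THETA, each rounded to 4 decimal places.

Answer: -25.8745 0.3407

Derivation:
Initial: x=8.0000 theta=0.3000
After 1 (propagate distance d=39): x=19.7000 theta=0.3000
After 2 (thin lens f=12): x=19.7000 theta=-161/120 (≈-1.3417)
After 3 (propagate distance d=36): x=-28.6000 theta=-161/120 (≈-1.3417)
After 4 (thin lens f=17): x=-28.6000 theta=139/408 (≈0.3407)
After 5 (propagate distance d=8): x=-6598/255 (≈-25.8745) theta=139/408 (≈0.3407)
Rounded to 4 decimal places: x = -25.8745, theta = 0.3407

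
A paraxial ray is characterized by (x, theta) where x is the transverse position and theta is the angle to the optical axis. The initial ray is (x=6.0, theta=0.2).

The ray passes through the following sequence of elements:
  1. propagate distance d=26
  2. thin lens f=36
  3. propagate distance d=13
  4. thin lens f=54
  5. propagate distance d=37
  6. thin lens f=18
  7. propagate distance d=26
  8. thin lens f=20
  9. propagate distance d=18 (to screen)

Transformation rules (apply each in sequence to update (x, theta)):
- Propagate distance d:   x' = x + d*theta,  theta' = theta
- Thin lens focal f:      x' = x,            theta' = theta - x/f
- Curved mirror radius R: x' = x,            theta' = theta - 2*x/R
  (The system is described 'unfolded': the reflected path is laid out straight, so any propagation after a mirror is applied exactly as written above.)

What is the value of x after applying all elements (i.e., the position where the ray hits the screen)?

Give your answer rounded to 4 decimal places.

Initial: x=6.0000 theta=0.2000
After 1 (propagate distance d=26): x=11.2000 theta=0.2000
After 2 (thin lens f=36): x=11.2000 theta=-1/9 (≈-0.1111)
After 3 (propagate distance d=13): x=439/45 (≈9.7556) theta=-1/9 (≈-0.1111)
After 4 (thin lens f=54): x=439/45 (≈9.7556) theta=-709/2430 (≈-0.2918)
After 5 (propagate distance d=37): x=-2527/2430 (≈-1.0399) theta=-709/2430 (≈-0.2918)
After 6 (thin lens f=18): x=-2527/2430 (≈-1.0399) theta=-2047/8748 (≈-0.2340)
After 7 (propagate distance d=26): x=-77899/10935 (≈-7.1238) theta=-2047/8748 (≈-0.2340)
After 8 (thin lens f=20): x=-77899/10935 (≈-7.1238) theta=2227/18225 (≈0.1222)
After 9 (propagate distance d=18 (to screen)): x=-269237/54675 (≈-4.9243) theta=2227/18225 (≈0.1222)
Rounded to 4 decimal places: x = -4.9243

Answer: -4.9243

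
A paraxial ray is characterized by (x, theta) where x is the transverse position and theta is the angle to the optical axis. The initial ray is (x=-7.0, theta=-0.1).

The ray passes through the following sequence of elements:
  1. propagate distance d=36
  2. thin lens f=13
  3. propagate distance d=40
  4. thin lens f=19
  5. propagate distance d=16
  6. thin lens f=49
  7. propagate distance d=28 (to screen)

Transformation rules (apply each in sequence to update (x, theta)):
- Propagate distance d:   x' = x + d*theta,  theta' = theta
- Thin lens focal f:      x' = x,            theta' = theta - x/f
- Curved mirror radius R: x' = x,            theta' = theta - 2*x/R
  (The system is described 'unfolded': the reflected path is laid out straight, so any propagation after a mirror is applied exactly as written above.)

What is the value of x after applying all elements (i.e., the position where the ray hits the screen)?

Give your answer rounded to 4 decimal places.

Initial: x=-7.0000 theta=-0.1000
After 1 (propagate distance d=36): x=-10.6000 theta=-0.1000
After 2 (thin lens f=13): x=-10.6000 theta=93/130 (≈0.7154)
After 3 (propagate distance d=40): x=1171/65 (≈18.0154) theta=93/130 (≈0.7154)
After 4 (thin lens f=19): x=1171/65 (≈18.0154) theta=-115/494 (≈-0.2328)
After 5 (propagate distance d=16): x=17649/1235 (≈14.2907) theta=-115/494 (≈-0.2328)
After 6 (thin lens f=49): x=17649/1235 (≈14.2907) theta=-63473/121030 (≈-0.5244)
After 7 (propagate distance d=28 (to screen)): x=-3403/8645 (≈-0.3936) theta=-63473/121030 (≈-0.5244)
Rounded to 4 decimal places: x = -0.3936

Answer: -0.3936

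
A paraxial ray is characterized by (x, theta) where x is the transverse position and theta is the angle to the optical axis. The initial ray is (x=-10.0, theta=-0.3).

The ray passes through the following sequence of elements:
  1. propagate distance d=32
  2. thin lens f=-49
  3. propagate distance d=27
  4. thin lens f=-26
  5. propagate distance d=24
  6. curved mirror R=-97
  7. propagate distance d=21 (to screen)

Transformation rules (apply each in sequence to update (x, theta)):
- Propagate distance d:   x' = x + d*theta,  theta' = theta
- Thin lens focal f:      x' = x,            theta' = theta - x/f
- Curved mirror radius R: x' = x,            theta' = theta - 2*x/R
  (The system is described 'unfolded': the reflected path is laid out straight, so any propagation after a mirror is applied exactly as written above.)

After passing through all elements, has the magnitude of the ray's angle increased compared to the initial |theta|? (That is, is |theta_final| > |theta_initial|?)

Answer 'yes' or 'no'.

Initial: x=-10.0000 theta=-0.3000
After 1 (propagate distance d=32): x=-19.6000 theta=-0.3000
After 2 (thin lens f=-49): x=-19.6000 theta=-0.7000
After 3 (propagate distance d=27): x=-38.5000 theta=-0.7000
After 4 (thin lens f=-26): x=-38.5000 theta=-567/260 (≈-2.1808)
After 5 (propagate distance d=24): x=-11809/130 (≈-90.8385) theta=-567/260 (≈-2.1808)
After 6 (curved mirror R=-97): x=-11809/130 (≈-90.8385) theta=-20447/5044 (≈-4.0537)
After 7 (propagate distance d=21 (to screen)): x=-4437881/25220 (≈-175.9667) theta=-20447/5044 (≈-4.0537)
|theta_initial|=0.3000 |theta_final|=20447/5044 (≈4.0537) -> increased

Answer: yes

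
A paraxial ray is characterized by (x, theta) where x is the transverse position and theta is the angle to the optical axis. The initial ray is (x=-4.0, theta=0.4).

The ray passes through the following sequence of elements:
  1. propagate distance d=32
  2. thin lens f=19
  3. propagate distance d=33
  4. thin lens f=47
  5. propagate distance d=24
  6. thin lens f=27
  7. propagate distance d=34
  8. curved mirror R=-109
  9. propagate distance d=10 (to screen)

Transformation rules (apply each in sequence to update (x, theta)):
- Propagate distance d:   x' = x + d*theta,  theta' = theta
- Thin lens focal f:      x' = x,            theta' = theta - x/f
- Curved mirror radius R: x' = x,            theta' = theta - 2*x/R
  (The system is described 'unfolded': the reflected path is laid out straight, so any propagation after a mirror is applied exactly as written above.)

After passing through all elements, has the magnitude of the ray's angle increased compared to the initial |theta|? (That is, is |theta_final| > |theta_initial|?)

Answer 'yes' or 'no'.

Answer: yes

Derivation:
Initial: x=-4.0000 theta=0.4000
After 1 (propagate distance d=32): x=8.8000 theta=0.4000
After 2 (thin lens f=19): x=8.8000 theta=-6/95 (≈-0.0632)
After 3 (propagate distance d=33): x=638/95 (≈6.7158) theta=-6/95 (≈-0.0632)
After 4 (thin lens f=47): x=638/95 (≈6.7158) theta=-184/893 (≈-0.2060)
After 5 (propagate distance d=24): x=7906/4465 (≈1.7707) theta=-184/893 (≈-0.2060)
After 6 (thin lens f=27): x=7906/4465 (≈1.7707) theta=-32746/120555 (≈-0.2716)
After 7 (propagate distance d=34): x=-899902/120555 (≈-7.4647) theta=-32746/120555 (≈-0.2716)
After 8 (curved mirror R=-109): x=-899902/120555 (≈-7.4647) theta=-1789706/4380165 (≈-0.4086)
After 9 (propagate distance d=10 (to screen)): x=-151780498/13140495 (≈-11.5506) theta=-1789706/4380165 (≈-0.4086)
|theta_initial|=0.4000 |theta_final|=1789706/4380165 (≈0.4086) -> increased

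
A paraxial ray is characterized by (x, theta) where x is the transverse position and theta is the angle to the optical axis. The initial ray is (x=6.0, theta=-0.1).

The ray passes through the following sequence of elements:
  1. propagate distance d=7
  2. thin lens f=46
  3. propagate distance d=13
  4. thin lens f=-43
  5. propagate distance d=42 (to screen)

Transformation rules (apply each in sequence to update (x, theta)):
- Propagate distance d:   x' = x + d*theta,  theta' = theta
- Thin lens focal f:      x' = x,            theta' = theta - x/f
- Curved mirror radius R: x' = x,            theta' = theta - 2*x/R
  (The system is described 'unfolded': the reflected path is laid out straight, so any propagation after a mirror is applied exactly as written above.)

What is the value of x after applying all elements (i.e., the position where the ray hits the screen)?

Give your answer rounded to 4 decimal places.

Answer: -4.0930

Derivation:
Initial: x=6.0000 theta=-0.1000
After 1 (propagate distance d=7): x=5.3000 theta=-0.1000
After 2 (thin lens f=46): x=5.3000 theta=-99/460 (≈-0.2152)
After 3 (propagate distance d=13): x=1151/460 (≈2.5022) theta=-99/460 (≈-0.2152)
After 4 (thin lens f=-43): x=1151/460 (≈2.5022) theta=-1553/9890 (≈-0.1570)
After 5 (propagate distance d=42 (to screen)): x=-80959/19780 (≈-4.0930) theta=-1553/9890 (≈-0.1570)
Rounded to 4 decimal places: x = -4.0930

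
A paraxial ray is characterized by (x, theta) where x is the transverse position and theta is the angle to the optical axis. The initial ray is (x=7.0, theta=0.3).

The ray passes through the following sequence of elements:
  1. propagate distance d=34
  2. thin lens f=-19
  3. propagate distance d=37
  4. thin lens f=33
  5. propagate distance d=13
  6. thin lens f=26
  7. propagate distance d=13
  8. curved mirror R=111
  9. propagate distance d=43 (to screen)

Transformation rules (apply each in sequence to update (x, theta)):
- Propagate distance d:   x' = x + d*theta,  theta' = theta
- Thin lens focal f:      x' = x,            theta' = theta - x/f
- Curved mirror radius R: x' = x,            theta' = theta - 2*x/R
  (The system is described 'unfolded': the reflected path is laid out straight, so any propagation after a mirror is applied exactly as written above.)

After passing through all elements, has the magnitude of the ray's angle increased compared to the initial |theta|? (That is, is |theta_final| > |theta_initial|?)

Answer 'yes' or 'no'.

Initial: x=7.0000 theta=0.3000
After 1 (propagate distance d=34): x=17.2000 theta=0.3000
After 2 (thin lens f=-19): x=17.2000 theta=229/190 (≈1.2053)
After 3 (propagate distance d=37): x=11741/190 (≈61.7947) theta=229/190 (≈1.2053)
After 4 (thin lens f=33): x=11741/190 (≈61.7947) theta=-2092/3135 (≈-0.6673)
After 5 (propagate distance d=13): x=333061/6270 (≈53.1198) theta=-2092/3135 (≈-0.6673)
After 6 (thin lens f=26): x=333061/6270 (≈53.1198) theta=-4651/1716 (≈-2.7104)
After 7 (propagate distance d=13): x=74759/4180 (≈17.8849) theta=-4651/1716 (≈-2.7104)
After 8 (curved mirror R=111): x=74759/4180 (≈17.8849) theta=-554303/182780 (≈-3.0326)
After 9 (propagate distance d=43 (to screen)): x=-11311312/100529 (≈-112.5179) theta=-554303/182780 (≈-3.0326)
|theta_initial|=0.3000 |theta_final|=554303/182780 (≈3.0326) -> increased

Answer: yes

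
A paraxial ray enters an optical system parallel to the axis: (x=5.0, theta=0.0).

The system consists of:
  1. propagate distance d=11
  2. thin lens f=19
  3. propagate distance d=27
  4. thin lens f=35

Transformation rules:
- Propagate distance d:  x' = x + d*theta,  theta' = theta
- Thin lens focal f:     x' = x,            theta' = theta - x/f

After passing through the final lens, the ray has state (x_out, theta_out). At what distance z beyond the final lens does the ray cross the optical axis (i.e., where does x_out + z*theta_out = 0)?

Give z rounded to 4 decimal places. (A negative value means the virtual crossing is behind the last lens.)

Initial: x=5.0000 theta=0.0000
After 1 (propagate distance d=11): x=5.0000 theta=0.0000
After 2 (thin lens f=19): x=5.0000 theta=-5/19 (≈-0.2632)
After 3 (propagate distance d=27): x=-40/19 (≈-2.1053) theta=-5/19 (≈-0.2632)
After 4 (thin lens f=35): x=-40/19 (≈-2.1053) theta=-27/133 (≈-0.2030)
z_focus = -x_out/theta_out = -(-40/19)/(-27/133) = -280/27 ≈ -10.3704
Rounded to 4 decimal places: z = -10.3704

Answer: -10.3704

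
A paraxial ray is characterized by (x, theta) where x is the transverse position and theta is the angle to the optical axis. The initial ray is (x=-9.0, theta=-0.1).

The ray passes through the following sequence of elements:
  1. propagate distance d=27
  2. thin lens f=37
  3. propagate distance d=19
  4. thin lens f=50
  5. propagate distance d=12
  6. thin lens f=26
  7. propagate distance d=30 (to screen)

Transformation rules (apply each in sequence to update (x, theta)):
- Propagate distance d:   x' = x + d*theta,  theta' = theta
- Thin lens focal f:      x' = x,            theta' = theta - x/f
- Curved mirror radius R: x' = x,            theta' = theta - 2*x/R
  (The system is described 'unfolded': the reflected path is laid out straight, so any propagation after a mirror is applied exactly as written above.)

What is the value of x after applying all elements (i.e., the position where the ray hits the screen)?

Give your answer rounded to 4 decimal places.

Initial: x=-9.0000 theta=-0.1000
After 1 (propagate distance d=27): x=-11.7000 theta=-0.1000
After 2 (thin lens f=37): x=-11.7000 theta=8/37 (≈0.2162)
After 3 (propagate distance d=19): x=-2809/370 (≈-7.5919) theta=8/37 (≈0.2162)
After 4 (thin lens f=50): x=-2809/370 (≈-7.5919) theta=6809/18500 (≈0.3681)
After 5 (propagate distance d=12): x=-29371/9250 (≈-3.1752) theta=6809/18500 (≈0.3681)
After 6 (thin lens f=26): x=-29371/9250 (≈-3.1752) theta=29472/60125 (≈0.4902)
After 7 (propagate distance d=30 (to screen)): x=1386497/120250 (≈11.5301) theta=29472/60125 (≈0.4902)
Rounded to 4 decimal places: x = 11.5301

Answer: 11.5301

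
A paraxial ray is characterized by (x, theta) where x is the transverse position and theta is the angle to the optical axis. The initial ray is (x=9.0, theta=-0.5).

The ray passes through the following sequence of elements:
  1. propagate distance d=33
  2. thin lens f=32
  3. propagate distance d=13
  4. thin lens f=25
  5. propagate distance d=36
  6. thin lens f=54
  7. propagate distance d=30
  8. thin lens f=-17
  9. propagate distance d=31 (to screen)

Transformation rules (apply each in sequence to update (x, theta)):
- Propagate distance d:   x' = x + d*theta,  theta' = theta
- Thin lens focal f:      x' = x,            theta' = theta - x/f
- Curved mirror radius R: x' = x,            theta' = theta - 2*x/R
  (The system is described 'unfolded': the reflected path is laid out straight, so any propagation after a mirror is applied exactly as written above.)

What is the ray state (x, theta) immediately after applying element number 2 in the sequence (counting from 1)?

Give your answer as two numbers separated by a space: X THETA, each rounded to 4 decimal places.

Initial: x=9.0000 theta=-0.5000
After 1 (propagate distance d=33): x=-7.5000 theta=-0.5000
After 2 (thin lens f=32): x=-7.5000 theta=-17/64 (≈-0.2656)
Rounded to 4 decimal places: x = -7.5000, theta = -0.2656

Answer: -7.5000 -0.2656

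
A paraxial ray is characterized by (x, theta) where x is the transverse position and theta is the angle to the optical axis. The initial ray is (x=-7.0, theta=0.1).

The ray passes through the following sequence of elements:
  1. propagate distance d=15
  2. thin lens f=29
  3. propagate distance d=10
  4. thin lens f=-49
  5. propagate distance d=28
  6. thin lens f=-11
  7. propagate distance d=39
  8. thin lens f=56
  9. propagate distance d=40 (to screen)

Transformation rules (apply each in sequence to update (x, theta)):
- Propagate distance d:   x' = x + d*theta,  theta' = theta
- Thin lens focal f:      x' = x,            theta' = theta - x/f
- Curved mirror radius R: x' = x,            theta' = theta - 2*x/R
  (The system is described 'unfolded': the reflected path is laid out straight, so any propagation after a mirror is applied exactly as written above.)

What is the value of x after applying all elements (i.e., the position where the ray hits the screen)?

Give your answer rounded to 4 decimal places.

Answer: 31.9316

Derivation:
Initial: x=-7.0000 theta=0.1000
After 1 (propagate distance d=15): x=-5.5000 theta=0.1000
After 2 (thin lens f=29): x=-5.5000 theta=42/145 (≈0.2897)
After 3 (propagate distance d=10): x=-151/58 (≈-2.6034) theta=42/145 (≈0.2897)
After 4 (thin lens f=-49): x=-151/58 (≈-2.6034) theta=3361/14210 (≈0.2365)
After 5 (propagate distance d=28): x=8159/2030 (≈4.0192) theta=3361/14210 (≈0.2365)
After 6 (thin lens f=-11): x=8159/2030 (≈4.0192) theta=47042/78155 (≈0.6019)
After 7 (propagate distance d=39): x=4297519/156310 (≈27.4936) theta=47042/78155 (≈0.6019)
After 8 (thin lens f=56): x=4297519/156310 (≈27.4936) theta=194237/1750672 (≈0.1109)
After 9 (propagate distance d=40 (to screen)): x=17469279/547085 (≈31.9316) theta=194237/1750672 (≈0.1109)
Rounded to 4 decimal places: x = 31.9316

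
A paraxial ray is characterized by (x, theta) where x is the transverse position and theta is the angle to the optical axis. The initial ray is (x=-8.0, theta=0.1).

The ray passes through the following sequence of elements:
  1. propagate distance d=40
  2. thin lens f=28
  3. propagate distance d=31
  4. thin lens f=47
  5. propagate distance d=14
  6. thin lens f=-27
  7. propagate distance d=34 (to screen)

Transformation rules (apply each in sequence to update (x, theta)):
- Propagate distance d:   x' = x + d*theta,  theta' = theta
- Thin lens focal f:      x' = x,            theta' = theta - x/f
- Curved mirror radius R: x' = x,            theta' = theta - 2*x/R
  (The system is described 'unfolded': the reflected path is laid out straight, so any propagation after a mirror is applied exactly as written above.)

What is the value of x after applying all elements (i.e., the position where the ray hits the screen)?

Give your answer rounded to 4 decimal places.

Initial: x=-8.0000 theta=0.1000
After 1 (propagate distance d=40): x=-4.0000 theta=0.1000
After 2 (thin lens f=28): x=-4.0000 theta=17/70 (≈0.2429)
After 3 (propagate distance d=31): x=247/70 (≈3.5286) theta=17/70 (≈0.2429)
After 4 (thin lens f=47): x=247/70 (≈3.5286) theta=276/1645 (≈0.1678)
After 5 (propagate distance d=14): x=19337/3290 (≈5.8775) theta=276/1645 (≈0.1678)
After 6 (thin lens f=-27): x=19337/3290 (≈5.8775) theta=34241/88830 (≈0.3855)
After 7 (propagate distance d=34 (to screen)): x=240899/12690 (≈18.9834) theta=34241/88830 (≈0.3855)
Rounded to 4 decimal places: x = 18.9834

Answer: 18.9834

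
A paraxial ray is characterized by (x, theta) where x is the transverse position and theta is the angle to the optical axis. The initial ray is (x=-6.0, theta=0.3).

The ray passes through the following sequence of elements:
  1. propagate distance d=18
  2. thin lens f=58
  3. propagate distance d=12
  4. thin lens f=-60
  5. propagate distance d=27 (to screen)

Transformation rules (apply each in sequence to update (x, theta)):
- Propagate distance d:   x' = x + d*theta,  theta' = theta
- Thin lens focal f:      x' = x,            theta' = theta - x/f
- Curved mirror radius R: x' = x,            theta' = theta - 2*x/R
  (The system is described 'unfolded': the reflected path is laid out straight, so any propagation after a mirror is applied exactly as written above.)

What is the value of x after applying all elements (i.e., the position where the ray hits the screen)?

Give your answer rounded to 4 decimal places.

Initial: x=-6.0000 theta=0.3000
After 1 (propagate distance d=18): x=-0.6000 theta=0.3000
After 2 (thin lens f=58): x=-0.6000 theta=9/29 (≈0.3103)
After 3 (propagate distance d=12): x=453/145 (≈3.1241) theta=9/29 (≈0.3103)
After 4 (thin lens f=-60): x=453/145 (≈3.1241) theta=1051/2900 (≈0.3624)
After 5 (propagate distance d=27 (to screen)): x=37437/2900 (≈12.9093) theta=1051/2900 (≈0.3624)
Rounded to 4 decimal places: x = 12.9093

Answer: 12.9093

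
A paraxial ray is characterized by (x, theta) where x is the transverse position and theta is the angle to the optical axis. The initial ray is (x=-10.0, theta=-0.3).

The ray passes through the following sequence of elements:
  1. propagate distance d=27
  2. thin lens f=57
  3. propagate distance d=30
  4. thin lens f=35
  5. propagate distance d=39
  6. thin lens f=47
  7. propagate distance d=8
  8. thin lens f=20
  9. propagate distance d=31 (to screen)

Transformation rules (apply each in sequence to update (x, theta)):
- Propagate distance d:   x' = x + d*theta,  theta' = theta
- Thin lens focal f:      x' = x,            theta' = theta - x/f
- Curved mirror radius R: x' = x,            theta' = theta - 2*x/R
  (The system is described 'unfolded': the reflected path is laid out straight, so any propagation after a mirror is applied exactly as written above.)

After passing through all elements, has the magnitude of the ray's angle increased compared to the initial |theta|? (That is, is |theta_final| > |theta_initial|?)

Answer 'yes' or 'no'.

Answer: no

Derivation:
Initial: x=-10.0000 theta=-0.3000
After 1 (propagate distance d=27): x=-18.1000 theta=-0.3000
After 2 (thin lens f=57): x=-18.1000 theta=1/57 (≈0.0175)
After 3 (propagate distance d=30): x=-3339/190 (≈-17.5737) theta=1/57 (≈0.0175)
After 4 (thin lens f=35): x=-3339/190 (≈-17.5737) theta=1481/2850 (≈0.5196)
After 5 (propagate distance d=39): x=1279/475 (≈2.6926) theta=1481/2850 (≈0.5196)
After 6 (thin lens f=47): x=1279/475 (≈2.6926) theta=61933/133950 (≈0.4624)
After 7 (propagate distance d=8): x=428071/66975 (≈6.3915) theta=61933/133950 (≈0.4624)
After 8 (thin lens f=20): x=428071/66975 (≈6.3915) theta=63753/446500 (≈0.1428)
After 9 (propagate distance d=31 (to screen)): x=14490449/1339500 (≈10.8178) theta=63753/446500 (≈0.1428)
|theta_initial|=0.3000 |theta_final|=63753/446500 (≈0.1428) -> not increased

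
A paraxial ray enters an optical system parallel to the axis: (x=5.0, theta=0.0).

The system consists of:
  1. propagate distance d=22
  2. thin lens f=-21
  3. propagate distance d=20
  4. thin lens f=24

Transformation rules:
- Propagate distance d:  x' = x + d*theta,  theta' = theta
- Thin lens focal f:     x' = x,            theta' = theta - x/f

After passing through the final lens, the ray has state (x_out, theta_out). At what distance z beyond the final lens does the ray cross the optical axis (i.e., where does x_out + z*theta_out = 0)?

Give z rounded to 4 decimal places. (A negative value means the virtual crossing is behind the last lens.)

Answer: 57.8824

Derivation:
Initial: x=5.0000 theta=0.0000
After 1 (propagate distance d=22): x=5.0000 theta=0.0000
After 2 (thin lens f=-21): x=5.0000 theta=5/21 (≈0.2381)
After 3 (propagate distance d=20): x=205/21 (≈9.7619) theta=5/21 (≈0.2381)
After 4 (thin lens f=24): x=205/21 (≈9.7619) theta=-85/504 (≈-0.1687)
z_focus = -x_out/theta_out = -(205/21)/(-85/504) = 984/17 ≈ 57.8824
Rounded to 4 decimal places: z = 57.8824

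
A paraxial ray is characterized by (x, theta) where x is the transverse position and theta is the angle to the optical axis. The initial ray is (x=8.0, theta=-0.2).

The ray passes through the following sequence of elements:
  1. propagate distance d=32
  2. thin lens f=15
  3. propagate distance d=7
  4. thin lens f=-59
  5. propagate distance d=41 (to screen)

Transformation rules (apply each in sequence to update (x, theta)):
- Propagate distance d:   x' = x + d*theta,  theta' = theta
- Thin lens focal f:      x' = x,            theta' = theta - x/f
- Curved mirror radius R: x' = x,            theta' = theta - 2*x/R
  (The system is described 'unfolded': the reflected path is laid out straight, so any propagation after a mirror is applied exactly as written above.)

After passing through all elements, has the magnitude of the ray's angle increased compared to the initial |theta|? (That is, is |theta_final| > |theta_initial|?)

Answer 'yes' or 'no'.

Initial: x=8.0000 theta=-0.2000
After 1 (propagate distance d=32): x=1.6000 theta=-0.2000
After 2 (thin lens f=15): x=1.6000 theta=-23/75 (≈-0.3067)
After 3 (propagate distance d=7): x=-41/75 (≈-0.5467) theta=-23/75 (≈-0.3067)
After 4 (thin lens f=-59): x=-41/75 (≈-0.5467) theta=-466/1475 (≈-0.3159)
After 5 (propagate distance d=41 (to screen)): x=-59737/4425 (≈-13.4999) theta=-466/1475 (≈-0.3159)
|theta_initial|=0.2000 |theta_final|=466/1475 (≈0.3159) -> increased

Answer: yes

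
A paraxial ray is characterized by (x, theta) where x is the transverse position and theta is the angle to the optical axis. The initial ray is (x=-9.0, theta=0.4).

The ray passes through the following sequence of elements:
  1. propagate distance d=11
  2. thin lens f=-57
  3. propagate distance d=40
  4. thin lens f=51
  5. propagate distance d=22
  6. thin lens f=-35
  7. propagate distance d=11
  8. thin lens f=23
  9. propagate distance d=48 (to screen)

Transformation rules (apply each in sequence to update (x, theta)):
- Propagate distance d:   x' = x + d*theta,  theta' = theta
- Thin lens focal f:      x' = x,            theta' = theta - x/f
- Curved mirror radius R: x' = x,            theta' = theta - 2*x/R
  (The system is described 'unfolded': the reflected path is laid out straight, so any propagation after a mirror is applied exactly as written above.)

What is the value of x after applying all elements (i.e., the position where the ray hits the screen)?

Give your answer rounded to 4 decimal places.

Answer: 5.0663

Derivation:
Initial: x=-9.0000 theta=0.4000
After 1 (propagate distance d=11): x=-4.6000 theta=0.4000
After 2 (thin lens f=-57): x=-4.6000 theta=91/285 (≈0.3193)
After 3 (propagate distance d=40): x=2329/285 (≈8.1719) theta=91/285 (≈0.3193)
After 4 (thin lens f=51): x=2329/285 (≈8.1719) theta=136/855 (≈0.1591)
After 5 (propagate distance d=22): x=9979/855 (≈11.6713) theta=136/855 (≈0.1591)
After 6 (thin lens f=-35): x=9979/855 (≈11.6713) theta=4913/9975 (≈0.4925)
After 7 (propagate distance d=11): x=511394/29925 (≈17.0892) theta=4913/9975 (≈0.4925)
After 8 (thin lens f=23): x=511394/29925 (≈17.0892) theta=-172397/688275 (≈-0.2505)
After 9 (propagate distance d=48 (to screen)): x=3487006/688275 (≈5.0663) theta=-172397/688275 (≈-0.2505)
Rounded to 4 decimal places: x = 5.0663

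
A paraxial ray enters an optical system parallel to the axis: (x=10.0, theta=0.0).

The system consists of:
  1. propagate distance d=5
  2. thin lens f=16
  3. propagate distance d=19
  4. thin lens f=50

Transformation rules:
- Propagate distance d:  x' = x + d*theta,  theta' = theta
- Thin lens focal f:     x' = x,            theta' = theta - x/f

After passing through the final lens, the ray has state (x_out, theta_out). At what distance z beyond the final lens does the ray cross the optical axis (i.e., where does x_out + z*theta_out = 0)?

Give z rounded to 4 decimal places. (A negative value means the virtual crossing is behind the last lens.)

Answer: -3.1915

Derivation:
Initial: x=10.0000 theta=0.0000
After 1 (propagate distance d=5): x=10.0000 theta=0.0000
After 2 (thin lens f=16): x=10.0000 theta=-0.6250
After 3 (propagate distance d=19): x=-1.8750 theta=-0.6250
After 4 (thin lens f=50): x=-1.8750 theta=-0.5875
z_focus = -x_out/theta_out = -(-1.8750)/(-0.5875) = -150/47 ≈ -3.1915
Rounded to 4 decimal places: z = -3.1915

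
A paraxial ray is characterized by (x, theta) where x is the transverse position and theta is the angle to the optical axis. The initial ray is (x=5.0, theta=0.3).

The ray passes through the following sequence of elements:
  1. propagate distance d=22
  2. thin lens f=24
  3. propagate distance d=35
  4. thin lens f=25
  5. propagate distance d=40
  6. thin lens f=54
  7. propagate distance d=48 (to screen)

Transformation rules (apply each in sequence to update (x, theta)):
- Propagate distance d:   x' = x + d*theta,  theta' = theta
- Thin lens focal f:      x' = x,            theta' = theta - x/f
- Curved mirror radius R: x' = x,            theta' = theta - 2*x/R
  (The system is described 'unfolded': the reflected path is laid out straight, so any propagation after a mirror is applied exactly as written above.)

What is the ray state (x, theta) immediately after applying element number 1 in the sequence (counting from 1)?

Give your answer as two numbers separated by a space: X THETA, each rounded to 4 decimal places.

Initial: x=5.0000 theta=0.3000
After 1 (propagate distance d=22): x=11.6000 theta=0.3000
Rounded to 4 decimal places: x = 11.6000, theta = 0.3000

Answer: 11.6000 0.3000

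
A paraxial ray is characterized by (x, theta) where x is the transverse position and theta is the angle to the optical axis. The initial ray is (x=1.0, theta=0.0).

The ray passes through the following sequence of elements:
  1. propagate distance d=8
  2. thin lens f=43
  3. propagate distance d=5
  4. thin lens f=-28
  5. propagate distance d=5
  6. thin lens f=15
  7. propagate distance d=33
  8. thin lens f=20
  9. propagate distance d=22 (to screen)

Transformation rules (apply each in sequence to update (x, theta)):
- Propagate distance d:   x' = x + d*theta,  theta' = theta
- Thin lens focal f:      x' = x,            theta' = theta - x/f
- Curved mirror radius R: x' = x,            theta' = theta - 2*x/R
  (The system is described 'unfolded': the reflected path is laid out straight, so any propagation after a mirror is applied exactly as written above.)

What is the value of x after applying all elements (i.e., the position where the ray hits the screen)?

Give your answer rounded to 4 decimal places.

Initial: x=1.0000 theta=0.0000
After 1 (propagate distance d=8): x=1.0000 theta=0.0000
After 2 (thin lens f=43): x=1.0000 theta=-1/43 (≈-0.0233)
After 3 (propagate distance d=5): x=38/43 (≈0.8837) theta=-1/43 (≈-0.0233)
After 4 (thin lens f=-28): x=38/43 (≈0.8837) theta=5/602 (≈0.0083)
After 5 (propagate distance d=5): x=557/602 (≈0.9252) theta=5/602 (≈0.0083)
After 6 (thin lens f=15): x=557/602 (≈0.9252) theta=-241/4515 (≈-0.0534)
After 7 (propagate distance d=33): x=-2517/3010 (≈-0.8362) theta=-241/4515 (≈-0.0534)
After 8 (thin lens f=20): x=-2517/3010 (≈-0.8362) theta=-2089/180600 (≈-0.0116)
After 9 (propagate distance d=22 (to screen)): x=-98489/90300 (≈-1.0907) theta=-2089/180600 (≈-0.0116)
Rounded to 4 decimal places: x = -1.0907

Answer: -1.0907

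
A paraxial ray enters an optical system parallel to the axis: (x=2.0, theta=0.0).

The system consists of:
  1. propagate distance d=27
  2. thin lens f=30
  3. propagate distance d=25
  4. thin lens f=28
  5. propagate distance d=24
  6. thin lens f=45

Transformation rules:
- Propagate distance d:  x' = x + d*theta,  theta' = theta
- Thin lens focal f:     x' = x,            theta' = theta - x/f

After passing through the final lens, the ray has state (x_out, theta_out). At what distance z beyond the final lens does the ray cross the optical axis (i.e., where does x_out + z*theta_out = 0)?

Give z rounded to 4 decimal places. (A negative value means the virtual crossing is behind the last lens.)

Initial: x=2.0000 theta=0.0000
After 1 (propagate distance d=27): x=2.0000 theta=0.0000
After 2 (thin lens f=30): x=2.0000 theta=-1/15 (≈-0.0667)
After 3 (propagate distance d=25): x=1/3 (≈0.3333) theta=-1/15 (≈-0.0667)
After 4 (thin lens f=28): x=1/3 (≈0.3333) theta=-11/140 (≈-0.0786)
After 5 (propagate distance d=24): x=-163/105 (≈-1.5524) theta=-11/140 (≈-0.0786)
After 6 (thin lens f=45): x=-163/105 (≈-1.5524) theta=-119/2700 (≈-0.0441)
z_focus = -x_out/theta_out = -(-163/105)/(-119/2700) = -29340/833 ≈ -35.2221
Rounded to 4 decimal places: z = -35.2221

Answer: -35.2221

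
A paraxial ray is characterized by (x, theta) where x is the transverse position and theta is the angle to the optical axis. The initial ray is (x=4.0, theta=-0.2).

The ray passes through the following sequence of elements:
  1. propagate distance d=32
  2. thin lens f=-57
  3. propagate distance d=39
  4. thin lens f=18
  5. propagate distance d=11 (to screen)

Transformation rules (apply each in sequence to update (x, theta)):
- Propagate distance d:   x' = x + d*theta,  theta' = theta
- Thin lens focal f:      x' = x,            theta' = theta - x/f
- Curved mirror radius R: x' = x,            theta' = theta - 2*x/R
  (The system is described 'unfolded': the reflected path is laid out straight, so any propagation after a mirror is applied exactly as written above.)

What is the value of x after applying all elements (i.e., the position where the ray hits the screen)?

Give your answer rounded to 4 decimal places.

Answer: -7.2684

Derivation:
Initial: x=4.0000 theta=-0.2000
After 1 (propagate distance d=32): x=-2.4000 theta=-0.2000
After 2 (thin lens f=-57): x=-2.4000 theta=-23/95 (≈-0.2421)
After 3 (propagate distance d=39): x=-225/19 (≈-11.8421) theta=-23/95 (≈-0.2421)
After 4 (thin lens f=18): x=-225/19 (≈-11.8421) theta=79/190 (≈0.4158)
After 5 (propagate distance d=11 (to screen)): x=-1381/190 (≈-7.2684) theta=79/190 (≈0.4158)
Rounded to 4 decimal places: x = -7.2684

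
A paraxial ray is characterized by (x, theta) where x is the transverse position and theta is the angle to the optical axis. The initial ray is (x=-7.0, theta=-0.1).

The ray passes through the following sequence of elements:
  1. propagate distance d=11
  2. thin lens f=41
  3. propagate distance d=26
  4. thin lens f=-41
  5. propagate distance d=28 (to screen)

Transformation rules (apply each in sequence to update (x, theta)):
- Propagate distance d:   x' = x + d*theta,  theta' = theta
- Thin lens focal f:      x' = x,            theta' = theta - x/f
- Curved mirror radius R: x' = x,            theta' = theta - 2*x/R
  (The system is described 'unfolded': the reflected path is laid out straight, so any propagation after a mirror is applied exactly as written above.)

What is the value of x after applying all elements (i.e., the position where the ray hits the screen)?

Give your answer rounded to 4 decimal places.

Answer: -6.6311

Derivation:
Initial: x=-7.0000 theta=-0.1000
After 1 (propagate distance d=11): x=-8.1000 theta=-0.1000
After 2 (thin lens f=41): x=-8.1000 theta=4/41 (≈0.0976)
After 3 (propagate distance d=26): x=-2281/410 (≈-5.5634) theta=4/41 (≈0.0976)
After 4 (thin lens f=-41): x=-2281/410 (≈-5.5634) theta=-641/16810 (≈-0.0381)
After 5 (propagate distance d=28 (to screen)): x=-111469/16810 (≈-6.6311) theta=-641/16810 (≈-0.0381)
Rounded to 4 decimal places: x = -6.6311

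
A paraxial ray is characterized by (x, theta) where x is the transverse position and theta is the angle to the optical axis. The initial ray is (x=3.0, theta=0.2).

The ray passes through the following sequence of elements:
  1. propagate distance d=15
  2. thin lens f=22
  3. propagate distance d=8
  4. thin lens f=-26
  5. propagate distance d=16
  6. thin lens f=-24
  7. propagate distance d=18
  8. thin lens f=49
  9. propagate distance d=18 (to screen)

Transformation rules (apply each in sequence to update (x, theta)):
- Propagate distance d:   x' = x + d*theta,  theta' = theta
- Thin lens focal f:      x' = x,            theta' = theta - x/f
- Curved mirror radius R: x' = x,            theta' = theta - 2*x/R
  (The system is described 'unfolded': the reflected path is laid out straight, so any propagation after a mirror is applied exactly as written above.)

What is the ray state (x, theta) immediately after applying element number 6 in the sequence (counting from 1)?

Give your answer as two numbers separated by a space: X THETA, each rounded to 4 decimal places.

Initial: x=3.0000 theta=0.2000
After 1 (propagate distance d=15): x=6.0000 theta=0.2000
After 2 (thin lens f=22): x=6.0000 theta=-4/55 (≈-0.0727)
After 3 (propagate distance d=8): x=298/55 (≈5.4182) theta=-4/55 (≈-0.0727)
After 4 (thin lens f=-26): x=298/55 (≈5.4182) theta=97/715 (≈0.1357)
After 5 (propagate distance d=16): x=5426/715 (≈7.5888) theta=97/715 (≈0.1357)
After 6 (thin lens f=-24): x=5426/715 (≈7.5888) theta=3877/8580 (≈0.4519)
Rounded to 4 decimal places: x = 7.5888, theta = 0.4519

Answer: 7.5888 0.4519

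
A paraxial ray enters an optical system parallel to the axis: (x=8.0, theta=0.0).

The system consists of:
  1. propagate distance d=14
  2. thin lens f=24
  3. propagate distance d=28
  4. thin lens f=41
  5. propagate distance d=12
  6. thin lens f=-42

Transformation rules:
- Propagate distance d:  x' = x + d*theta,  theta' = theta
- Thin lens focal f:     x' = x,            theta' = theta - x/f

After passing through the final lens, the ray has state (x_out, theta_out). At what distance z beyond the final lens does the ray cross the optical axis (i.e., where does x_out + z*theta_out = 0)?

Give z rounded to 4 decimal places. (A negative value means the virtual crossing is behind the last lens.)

Initial: x=8.0000 theta=0.0000
After 1 (propagate distance d=14): x=8.0000 theta=0.0000
After 2 (thin lens f=24): x=8.0000 theta=-1/3 (≈-0.3333)
After 3 (propagate distance d=28): x=-4/3 (≈-1.3333) theta=-1/3 (≈-0.3333)
After 4 (thin lens f=41): x=-4/3 (≈-1.3333) theta=-37/123 (≈-0.3008)
After 5 (propagate distance d=12): x=-608/123 (≈-4.9431) theta=-37/123 (≈-0.3008)
After 6 (thin lens f=-42): x=-608/123 (≈-4.9431) theta=-1081/2583 (≈-0.4185)
z_focus = -x_out/theta_out = -(-608/123)/(-1081/2583) = -12768/1081 ≈ -11.8113
Rounded to 4 decimal places: z = -11.8113

Answer: -11.8113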